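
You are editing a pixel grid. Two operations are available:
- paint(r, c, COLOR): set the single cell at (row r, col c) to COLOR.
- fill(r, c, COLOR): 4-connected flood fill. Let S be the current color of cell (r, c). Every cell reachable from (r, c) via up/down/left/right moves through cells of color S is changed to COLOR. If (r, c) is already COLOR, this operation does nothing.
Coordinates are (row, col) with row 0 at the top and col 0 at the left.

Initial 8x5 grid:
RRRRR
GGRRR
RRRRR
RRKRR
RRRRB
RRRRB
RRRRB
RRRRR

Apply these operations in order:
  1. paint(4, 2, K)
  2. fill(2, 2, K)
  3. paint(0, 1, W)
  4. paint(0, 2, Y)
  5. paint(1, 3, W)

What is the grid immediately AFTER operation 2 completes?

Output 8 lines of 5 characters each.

After op 1 paint(4,2,K):
RRRRR
GGRRR
RRRRR
RRKRR
RRKRB
RRRRB
RRRRB
RRRRR
After op 2 fill(2,2,K) [33 cells changed]:
KKKKK
GGKKK
KKKKK
KKKKK
KKKKB
KKKKB
KKKKB
KKKKK

Answer: KKKKK
GGKKK
KKKKK
KKKKK
KKKKB
KKKKB
KKKKB
KKKKK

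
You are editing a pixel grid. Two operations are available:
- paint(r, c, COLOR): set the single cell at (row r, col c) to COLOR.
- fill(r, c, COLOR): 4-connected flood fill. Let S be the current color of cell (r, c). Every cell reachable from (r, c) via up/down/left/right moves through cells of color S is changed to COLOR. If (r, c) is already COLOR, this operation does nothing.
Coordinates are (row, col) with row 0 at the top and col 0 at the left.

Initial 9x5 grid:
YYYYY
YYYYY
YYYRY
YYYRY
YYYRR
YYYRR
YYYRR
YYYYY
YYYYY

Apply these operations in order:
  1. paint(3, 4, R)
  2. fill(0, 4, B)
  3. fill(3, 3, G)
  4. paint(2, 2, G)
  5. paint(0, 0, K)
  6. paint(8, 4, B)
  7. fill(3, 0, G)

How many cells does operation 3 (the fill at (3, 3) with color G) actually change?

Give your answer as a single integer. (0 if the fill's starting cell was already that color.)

Answer: 9

Derivation:
After op 1 paint(3,4,R):
YYYYY
YYYYY
YYYRY
YYYRR
YYYRR
YYYRR
YYYRR
YYYYY
YYYYY
After op 2 fill(0,4,B) [36 cells changed]:
BBBBB
BBBBB
BBBRB
BBBRR
BBBRR
BBBRR
BBBRR
BBBBB
BBBBB
After op 3 fill(3,3,G) [9 cells changed]:
BBBBB
BBBBB
BBBGB
BBBGG
BBBGG
BBBGG
BBBGG
BBBBB
BBBBB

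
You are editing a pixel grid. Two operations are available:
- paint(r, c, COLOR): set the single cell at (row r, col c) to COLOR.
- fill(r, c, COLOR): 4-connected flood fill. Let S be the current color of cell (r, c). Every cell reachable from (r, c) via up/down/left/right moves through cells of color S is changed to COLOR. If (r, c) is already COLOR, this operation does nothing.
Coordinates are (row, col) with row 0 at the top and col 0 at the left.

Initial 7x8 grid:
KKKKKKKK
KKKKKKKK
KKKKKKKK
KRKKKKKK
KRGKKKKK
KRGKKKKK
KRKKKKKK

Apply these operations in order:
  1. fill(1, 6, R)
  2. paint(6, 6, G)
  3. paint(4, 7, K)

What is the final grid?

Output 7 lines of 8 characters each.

Answer: RRRRRRRR
RRRRRRRR
RRRRRRRR
RRRRRRRR
RRGRRRRK
RRGRRRRR
RRRRRRGR

Derivation:
After op 1 fill(1,6,R) [50 cells changed]:
RRRRRRRR
RRRRRRRR
RRRRRRRR
RRRRRRRR
RRGRRRRR
RRGRRRRR
RRRRRRRR
After op 2 paint(6,6,G):
RRRRRRRR
RRRRRRRR
RRRRRRRR
RRRRRRRR
RRGRRRRR
RRGRRRRR
RRRRRRGR
After op 3 paint(4,7,K):
RRRRRRRR
RRRRRRRR
RRRRRRRR
RRRRRRRR
RRGRRRRK
RRGRRRRR
RRRRRRGR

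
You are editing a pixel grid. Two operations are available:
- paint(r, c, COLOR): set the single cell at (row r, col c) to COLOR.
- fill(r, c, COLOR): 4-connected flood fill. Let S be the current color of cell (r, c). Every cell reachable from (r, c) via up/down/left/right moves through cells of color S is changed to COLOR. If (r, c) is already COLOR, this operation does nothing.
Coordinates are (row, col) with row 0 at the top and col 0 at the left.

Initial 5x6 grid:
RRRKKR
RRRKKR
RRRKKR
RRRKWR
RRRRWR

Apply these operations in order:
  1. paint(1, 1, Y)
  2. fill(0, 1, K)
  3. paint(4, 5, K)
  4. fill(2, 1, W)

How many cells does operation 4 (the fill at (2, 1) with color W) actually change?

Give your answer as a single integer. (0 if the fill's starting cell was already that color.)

Answer: 22

Derivation:
After op 1 paint(1,1,Y):
RRRKKR
RYRKKR
RRRKKR
RRRKWR
RRRRWR
After op 2 fill(0,1,K) [15 cells changed]:
KKKKKR
KYKKKR
KKKKKR
KKKKWR
KKKKWR
After op 3 paint(4,5,K):
KKKKKR
KYKKKR
KKKKKR
KKKKWR
KKKKWK
After op 4 fill(2,1,W) [22 cells changed]:
WWWWWR
WYWWWR
WWWWWR
WWWWWR
WWWWWK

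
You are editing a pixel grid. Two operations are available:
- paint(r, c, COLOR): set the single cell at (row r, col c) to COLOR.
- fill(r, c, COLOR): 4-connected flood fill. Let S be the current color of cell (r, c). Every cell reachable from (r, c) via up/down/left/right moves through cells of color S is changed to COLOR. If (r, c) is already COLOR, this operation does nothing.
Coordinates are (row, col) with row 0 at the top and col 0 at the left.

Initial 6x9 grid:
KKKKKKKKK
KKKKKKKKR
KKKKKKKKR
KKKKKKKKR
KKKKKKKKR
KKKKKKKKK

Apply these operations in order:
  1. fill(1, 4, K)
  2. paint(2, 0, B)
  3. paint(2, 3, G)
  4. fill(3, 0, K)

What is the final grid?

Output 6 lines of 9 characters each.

Answer: KKKKKKKKK
KKKKKKKKR
BKKGKKKKR
KKKKKKKKR
KKKKKKKKR
KKKKKKKKK

Derivation:
After op 1 fill(1,4,K) [0 cells changed]:
KKKKKKKKK
KKKKKKKKR
KKKKKKKKR
KKKKKKKKR
KKKKKKKKR
KKKKKKKKK
After op 2 paint(2,0,B):
KKKKKKKKK
KKKKKKKKR
BKKKKKKKR
KKKKKKKKR
KKKKKKKKR
KKKKKKKKK
After op 3 paint(2,3,G):
KKKKKKKKK
KKKKKKKKR
BKKGKKKKR
KKKKKKKKR
KKKKKKKKR
KKKKKKKKK
After op 4 fill(3,0,K) [0 cells changed]:
KKKKKKKKK
KKKKKKKKR
BKKGKKKKR
KKKKKKKKR
KKKKKKKKR
KKKKKKKKK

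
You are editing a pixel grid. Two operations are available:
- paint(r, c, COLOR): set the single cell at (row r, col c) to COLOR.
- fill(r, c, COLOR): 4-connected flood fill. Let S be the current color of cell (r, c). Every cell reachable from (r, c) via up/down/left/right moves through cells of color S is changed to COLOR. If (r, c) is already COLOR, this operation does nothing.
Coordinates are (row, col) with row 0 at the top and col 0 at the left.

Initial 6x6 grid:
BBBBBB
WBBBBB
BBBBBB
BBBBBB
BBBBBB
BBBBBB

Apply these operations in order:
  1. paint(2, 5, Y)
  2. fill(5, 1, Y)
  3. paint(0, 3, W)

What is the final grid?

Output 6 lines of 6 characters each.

Answer: YYYWYY
WYYYYY
YYYYYY
YYYYYY
YYYYYY
YYYYYY

Derivation:
After op 1 paint(2,5,Y):
BBBBBB
WBBBBB
BBBBBY
BBBBBB
BBBBBB
BBBBBB
After op 2 fill(5,1,Y) [34 cells changed]:
YYYYYY
WYYYYY
YYYYYY
YYYYYY
YYYYYY
YYYYYY
After op 3 paint(0,3,W):
YYYWYY
WYYYYY
YYYYYY
YYYYYY
YYYYYY
YYYYYY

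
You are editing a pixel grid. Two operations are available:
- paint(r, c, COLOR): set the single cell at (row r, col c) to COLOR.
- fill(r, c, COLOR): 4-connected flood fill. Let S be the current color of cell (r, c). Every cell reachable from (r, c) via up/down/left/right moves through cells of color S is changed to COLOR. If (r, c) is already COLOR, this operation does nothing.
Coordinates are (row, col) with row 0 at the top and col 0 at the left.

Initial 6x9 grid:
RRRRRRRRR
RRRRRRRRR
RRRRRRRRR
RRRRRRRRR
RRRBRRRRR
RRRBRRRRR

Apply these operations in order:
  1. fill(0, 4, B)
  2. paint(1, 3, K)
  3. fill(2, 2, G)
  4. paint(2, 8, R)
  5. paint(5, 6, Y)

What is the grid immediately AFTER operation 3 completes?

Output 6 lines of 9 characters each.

After op 1 fill(0,4,B) [52 cells changed]:
BBBBBBBBB
BBBBBBBBB
BBBBBBBBB
BBBBBBBBB
BBBBBBBBB
BBBBBBBBB
After op 2 paint(1,3,K):
BBBBBBBBB
BBBKBBBBB
BBBBBBBBB
BBBBBBBBB
BBBBBBBBB
BBBBBBBBB
After op 3 fill(2,2,G) [53 cells changed]:
GGGGGGGGG
GGGKGGGGG
GGGGGGGGG
GGGGGGGGG
GGGGGGGGG
GGGGGGGGG

Answer: GGGGGGGGG
GGGKGGGGG
GGGGGGGGG
GGGGGGGGG
GGGGGGGGG
GGGGGGGGG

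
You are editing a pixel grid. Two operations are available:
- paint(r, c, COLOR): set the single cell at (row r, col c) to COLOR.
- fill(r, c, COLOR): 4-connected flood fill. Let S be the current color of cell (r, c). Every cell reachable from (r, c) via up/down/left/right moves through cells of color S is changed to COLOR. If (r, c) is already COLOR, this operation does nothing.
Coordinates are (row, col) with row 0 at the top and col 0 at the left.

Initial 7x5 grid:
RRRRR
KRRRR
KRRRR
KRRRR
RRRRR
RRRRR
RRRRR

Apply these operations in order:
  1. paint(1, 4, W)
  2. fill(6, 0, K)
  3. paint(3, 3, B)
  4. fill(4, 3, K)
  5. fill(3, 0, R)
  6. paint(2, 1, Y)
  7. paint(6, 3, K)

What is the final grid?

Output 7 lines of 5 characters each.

After op 1 paint(1,4,W):
RRRRR
KRRRW
KRRRR
KRRRR
RRRRR
RRRRR
RRRRR
After op 2 fill(6,0,K) [31 cells changed]:
KKKKK
KKKKW
KKKKK
KKKKK
KKKKK
KKKKK
KKKKK
After op 3 paint(3,3,B):
KKKKK
KKKKW
KKKKK
KKKBK
KKKKK
KKKKK
KKKKK
After op 4 fill(4,3,K) [0 cells changed]:
KKKKK
KKKKW
KKKKK
KKKBK
KKKKK
KKKKK
KKKKK
After op 5 fill(3,0,R) [33 cells changed]:
RRRRR
RRRRW
RRRRR
RRRBR
RRRRR
RRRRR
RRRRR
After op 6 paint(2,1,Y):
RRRRR
RRRRW
RYRRR
RRRBR
RRRRR
RRRRR
RRRRR
After op 7 paint(6,3,K):
RRRRR
RRRRW
RYRRR
RRRBR
RRRRR
RRRRR
RRRKR

Answer: RRRRR
RRRRW
RYRRR
RRRBR
RRRRR
RRRRR
RRRKR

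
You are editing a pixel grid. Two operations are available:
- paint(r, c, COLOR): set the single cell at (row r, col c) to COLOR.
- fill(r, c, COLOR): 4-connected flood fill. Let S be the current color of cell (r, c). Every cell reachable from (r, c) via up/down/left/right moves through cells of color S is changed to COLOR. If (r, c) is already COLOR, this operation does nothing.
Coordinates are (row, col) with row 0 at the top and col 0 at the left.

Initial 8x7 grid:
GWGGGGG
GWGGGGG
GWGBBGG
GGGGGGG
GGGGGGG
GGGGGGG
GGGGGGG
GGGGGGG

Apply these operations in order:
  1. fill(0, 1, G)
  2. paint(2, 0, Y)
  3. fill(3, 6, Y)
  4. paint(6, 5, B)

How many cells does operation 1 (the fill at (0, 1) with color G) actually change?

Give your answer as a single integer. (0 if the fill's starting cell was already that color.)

After op 1 fill(0,1,G) [3 cells changed]:
GGGGGGG
GGGGGGG
GGGBBGG
GGGGGGG
GGGGGGG
GGGGGGG
GGGGGGG
GGGGGGG

Answer: 3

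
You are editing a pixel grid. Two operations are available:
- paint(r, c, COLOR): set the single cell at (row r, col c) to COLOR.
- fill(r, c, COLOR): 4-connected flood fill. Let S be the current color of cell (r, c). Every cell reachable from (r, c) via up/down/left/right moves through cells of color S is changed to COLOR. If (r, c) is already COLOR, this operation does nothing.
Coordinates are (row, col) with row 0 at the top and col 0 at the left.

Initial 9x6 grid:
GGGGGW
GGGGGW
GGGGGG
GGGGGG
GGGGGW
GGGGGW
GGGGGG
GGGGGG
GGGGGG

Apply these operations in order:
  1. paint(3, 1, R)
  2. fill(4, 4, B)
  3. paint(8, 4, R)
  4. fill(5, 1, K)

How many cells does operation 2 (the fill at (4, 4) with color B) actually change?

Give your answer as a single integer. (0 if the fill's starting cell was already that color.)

Answer: 49

Derivation:
After op 1 paint(3,1,R):
GGGGGW
GGGGGW
GGGGGG
GRGGGG
GGGGGW
GGGGGW
GGGGGG
GGGGGG
GGGGGG
After op 2 fill(4,4,B) [49 cells changed]:
BBBBBW
BBBBBW
BBBBBB
BRBBBB
BBBBBW
BBBBBW
BBBBBB
BBBBBB
BBBBBB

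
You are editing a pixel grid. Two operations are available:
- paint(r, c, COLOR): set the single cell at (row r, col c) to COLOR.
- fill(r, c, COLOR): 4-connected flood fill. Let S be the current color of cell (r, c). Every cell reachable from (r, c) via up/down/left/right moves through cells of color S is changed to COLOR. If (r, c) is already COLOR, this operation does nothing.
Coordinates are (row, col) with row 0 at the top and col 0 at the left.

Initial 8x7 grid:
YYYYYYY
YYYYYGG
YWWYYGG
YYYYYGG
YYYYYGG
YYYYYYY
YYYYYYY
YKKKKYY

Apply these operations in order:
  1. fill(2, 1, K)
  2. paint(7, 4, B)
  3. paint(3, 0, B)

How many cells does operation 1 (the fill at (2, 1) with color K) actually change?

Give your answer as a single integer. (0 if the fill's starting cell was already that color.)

After op 1 fill(2,1,K) [2 cells changed]:
YYYYYYY
YYYYYGG
YKKYYGG
YYYYYGG
YYYYYGG
YYYYYYY
YYYYYYY
YKKKKYY

Answer: 2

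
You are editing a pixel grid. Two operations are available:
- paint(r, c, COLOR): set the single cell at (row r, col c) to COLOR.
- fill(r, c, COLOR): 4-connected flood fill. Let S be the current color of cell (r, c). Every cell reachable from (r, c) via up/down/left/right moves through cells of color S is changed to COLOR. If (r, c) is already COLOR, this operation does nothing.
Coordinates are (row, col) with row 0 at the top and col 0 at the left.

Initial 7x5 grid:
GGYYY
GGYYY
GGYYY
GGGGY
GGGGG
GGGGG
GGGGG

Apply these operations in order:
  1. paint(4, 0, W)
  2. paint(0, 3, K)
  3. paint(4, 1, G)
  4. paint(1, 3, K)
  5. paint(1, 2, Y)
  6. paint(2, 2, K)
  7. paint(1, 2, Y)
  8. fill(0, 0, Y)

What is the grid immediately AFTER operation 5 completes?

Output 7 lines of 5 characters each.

Answer: GGYKY
GGYKY
GGYYY
GGGGY
WGGGG
GGGGG
GGGGG

Derivation:
After op 1 paint(4,0,W):
GGYYY
GGYYY
GGYYY
GGGGY
WGGGG
GGGGG
GGGGG
After op 2 paint(0,3,K):
GGYKY
GGYYY
GGYYY
GGGGY
WGGGG
GGGGG
GGGGG
After op 3 paint(4,1,G):
GGYKY
GGYYY
GGYYY
GGGGY
WGGGG
GGGGG
GGGGG
After op 4 paint(1,3,K):
GGYKY
GGYKY
GGYYY
GGGGY
WGGGG
GGGGG
GGGGG
After op 5 paint(1,2,Y):
GGYKY
GGYKY
GGYYY
GGGGY
WGGGG
GGGGG
GGGGG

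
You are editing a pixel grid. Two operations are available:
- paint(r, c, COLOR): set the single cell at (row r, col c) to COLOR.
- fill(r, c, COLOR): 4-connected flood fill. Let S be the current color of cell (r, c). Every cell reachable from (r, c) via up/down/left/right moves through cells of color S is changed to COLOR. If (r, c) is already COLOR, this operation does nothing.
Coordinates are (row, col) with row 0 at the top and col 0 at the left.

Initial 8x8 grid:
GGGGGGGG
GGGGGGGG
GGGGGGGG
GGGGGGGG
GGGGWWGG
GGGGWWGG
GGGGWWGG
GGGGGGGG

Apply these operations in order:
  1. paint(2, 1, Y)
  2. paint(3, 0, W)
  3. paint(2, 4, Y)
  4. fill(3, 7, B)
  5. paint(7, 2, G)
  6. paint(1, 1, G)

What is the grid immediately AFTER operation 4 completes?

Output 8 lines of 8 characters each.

Answer: BBBBBBBB
BBBBBBBB
BYBBYBBB
WBBBBBBB
BBBBWWBB
BBBBWWBB
BBBBWWBB
BBBBBBBB

Derivation:
After op 1 paint(2,1,Y):
GGGGGGGG
GGGGGGGG
GYGGGGGG
GGGGGGGG
GGGGWWGG
GGGGWWGG
GGGGWWGG
GGGGGGGG
After op 2 paint(3,0,W):
GGGGGGGG
GGGGGGGG
GYGGGGGG
WGGGGGGG
GGGGWWGG
GGGGWWGG
GGGGWWGG
GGGGGGGG
After op 3 paint(2,4,Y):
GGGGGGGG
GGGGGGGG
GYGGYGGG
WGGGGGGG
GGGGWWGG
GGGGWWGG
GGGGWWGG
GGGGGGGG
After op 4 fill(3,7,B) [55 cells changed]:
BBBBBBBB
BBBBBBBB
BYBBYBBB
WBBBBBBB
BBBBWWBB
BBBBWWBB
BBBBWWBB
BBBBBBBB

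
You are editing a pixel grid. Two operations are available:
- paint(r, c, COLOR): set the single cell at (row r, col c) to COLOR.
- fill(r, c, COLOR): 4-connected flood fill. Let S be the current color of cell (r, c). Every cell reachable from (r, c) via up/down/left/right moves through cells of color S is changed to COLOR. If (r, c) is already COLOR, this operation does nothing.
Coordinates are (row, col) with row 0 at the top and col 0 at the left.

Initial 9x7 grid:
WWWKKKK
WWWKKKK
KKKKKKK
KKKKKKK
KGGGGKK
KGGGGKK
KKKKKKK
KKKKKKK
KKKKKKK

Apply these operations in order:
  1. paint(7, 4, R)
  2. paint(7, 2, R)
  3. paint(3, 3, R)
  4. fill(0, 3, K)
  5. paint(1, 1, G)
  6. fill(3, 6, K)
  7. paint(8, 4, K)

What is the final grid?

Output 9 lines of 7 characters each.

After op 1 paint(7,4,R):
WWWKKKK
WWWKKKK
KKKKKKK
KKKKKKK
KGGGGKK
KGGGGKK
KKKKKKK
KKKKRKK
KKKKKKK
After op 2 paint(7,2,R):
WWWKKKK
WWWKKKK
KKKKKKK
KKKKKKK
KGGGGKK
KGGGGKK
KKKKKKK
KKRKRKK
KKKKKKK
After op 3 paint(3,3,R):
WWWKKKK
WWWKKKK
KKKKKKK
KKKRKKK
KGGGGKK
KGGGGKK
KKKKKKK
KKRKRKK
KKKKKKK
After op 4 fill(0,3,K) [0 cells changed]:
WWWKKKK
WWWKKKK
KKKKKKK
KKKRKKK
KGGGGKK
KGGGGKK
KKKKKKK
KKRKRKK
KKKKKKK
After op 5 paint(1,1,G):
WWWKKKK
WGWKKKK
KKKKKKK
KKKRKKK
KGGGGKK
KGGGGKK
KKKKKKK
KKRKRKK
KKKKKKK
After op 6 fill(3,6,K) [0 cells changed]:
WWWKKKK
WGWKKKK
KKKKKKK
KKKRKKK
KGGGGKK
KGGGGKK
KKKKKKK
KKRKRKK
KKKKKKK
After op 7 paint(8,4,K):
WWWKKKK
WGWKKKK
KKKKKKK
KKKRKKK
KGGGGKK
KGGGGKK
KKKKKKK
KKRKRKK
KKKKKKK

Answer: WWWKKKK
WGWKKKK
KKKKKKK
KKKRKKK
KGGGGKK
KGGGGKK
KKKKKKK
KKRKRKK
KKKKKKK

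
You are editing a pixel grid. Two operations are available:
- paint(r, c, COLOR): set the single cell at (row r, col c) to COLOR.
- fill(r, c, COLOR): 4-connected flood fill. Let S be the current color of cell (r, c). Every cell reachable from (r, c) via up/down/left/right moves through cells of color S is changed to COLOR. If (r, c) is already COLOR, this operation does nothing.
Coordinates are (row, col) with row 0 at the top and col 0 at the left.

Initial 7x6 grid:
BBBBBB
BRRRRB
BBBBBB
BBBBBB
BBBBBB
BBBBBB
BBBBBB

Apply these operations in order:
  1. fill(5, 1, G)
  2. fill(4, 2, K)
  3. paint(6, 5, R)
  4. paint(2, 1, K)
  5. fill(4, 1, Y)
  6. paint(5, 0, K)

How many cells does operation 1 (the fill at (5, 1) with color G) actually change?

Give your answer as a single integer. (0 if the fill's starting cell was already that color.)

Answer: 38

Derivation:
After op 1 fill(5,1,G) [38 cells changed]:
GGGGGG
GRRRRG
GGGGGG
GGGGGG
GGGGGG
GGGGGG
GGGGGG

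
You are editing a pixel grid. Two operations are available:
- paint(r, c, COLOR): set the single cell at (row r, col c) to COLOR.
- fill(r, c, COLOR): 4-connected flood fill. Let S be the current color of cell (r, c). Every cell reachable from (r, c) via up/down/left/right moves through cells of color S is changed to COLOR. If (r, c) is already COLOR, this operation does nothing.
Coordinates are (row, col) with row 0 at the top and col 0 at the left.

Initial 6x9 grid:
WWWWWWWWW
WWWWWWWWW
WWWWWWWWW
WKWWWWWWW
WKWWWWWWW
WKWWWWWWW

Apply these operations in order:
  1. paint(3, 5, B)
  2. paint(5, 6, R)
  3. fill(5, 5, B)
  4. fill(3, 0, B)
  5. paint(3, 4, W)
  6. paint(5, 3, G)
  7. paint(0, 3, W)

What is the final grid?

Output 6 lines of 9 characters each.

After op 1 paint(3,5,B):
WWWWWWWWW
WWWWWWWWW
WWWWWWWWW
WKWWWBWWW
WKWWWWWWW
WKWWWWWWW
After op 2 paint(5,6,R):
WWWWWWWWW
WWWWWWWWW
WWWWWWWWW
WKWWWBWWW
WKWWWWWWW
WKWWWWRWW
After op 3 fill(5,5,B) [49 cells changed]:
BBBBBBBBB
BBBBBBBBB
BBBBBBBBB
BKBBBBBBB
BKBBBBBBB
BKBBBBRBB
After op 4 fill(3,0,B) [0 cells changed]:
BBBBBBBBB
BBBBBBBBB
BBBBBBBBB
BKBBBBBBB
BKBBBBBBB
BKBBBBRBB
After op 5 paint(3,4,W):
BBBBBBBBB
BBBBBBBBB
BBBBBBBBB
BKBBWBBBB
BKBBBBBBB
BKBBBBRBB
After op 6 paint(5,3,G):
BBBBBBBBB
BBBBBBBBB
BBBBBBBBB
BKBBWBBBB
BKBBBBBBB
BKBGBBRBB
After op 7 paint(0,3,W):
BBBWBBBBB
BBBBBBBBB
BBBBBBBBB
BKBBWBBBB
BKBBBBBBB
BKBGBBRBB

Answer: BBBWBBBBB
BBBBBBBBB
BBBBBBBBB
BKBBWBBBB
BKBBBBBBB
BKBGBBRBB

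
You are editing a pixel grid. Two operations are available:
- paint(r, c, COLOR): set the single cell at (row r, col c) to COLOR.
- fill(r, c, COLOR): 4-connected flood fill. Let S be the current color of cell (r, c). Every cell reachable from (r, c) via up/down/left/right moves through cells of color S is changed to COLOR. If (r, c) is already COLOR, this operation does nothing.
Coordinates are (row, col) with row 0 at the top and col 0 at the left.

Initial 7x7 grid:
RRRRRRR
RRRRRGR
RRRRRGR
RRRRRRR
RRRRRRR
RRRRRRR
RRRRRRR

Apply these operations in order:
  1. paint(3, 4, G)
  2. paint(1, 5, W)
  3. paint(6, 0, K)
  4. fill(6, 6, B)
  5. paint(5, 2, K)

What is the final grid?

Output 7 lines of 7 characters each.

Answer: BBBBBBB
BBBBBWB
BBBBBGB
BBBBGBB
BBBBBBB
BBKBBBB
KBBBBBB

Derivation:
After op 1 paint(3,4,G):
RRRRRRR
RRRRRGR
RRRRRGR
RRRRGRR
RRRRRRR
RRRRRRR
RRRRRRR
After op 2 paint(1,5,W):
RRRRRRR
RRRRRWR
RRRRRGR
RRRRGRR
RRRRRRR
RRRRRRR
RRRRRRR
After op 3 paint(6,0,K):
RRRRRRR
RRRRRWR
RRRRRGR
RRRRGRR
RRRRRRR
RRRRRRR
KRRRRRR
After op 4 fill(6,6,B) [45 cells changed]:
BBBBBBB
BBBBBWB
BBBBBGB
BBBBGBB
BBBBBBB
BBBBBBB
KBBBBBB
After op 5 paint(5,2,K):
BBBBBBB
BBBBBWB
BBBBBGB
BBBBGBB
BBBBBBB
BBKBBBB
KBBBBBB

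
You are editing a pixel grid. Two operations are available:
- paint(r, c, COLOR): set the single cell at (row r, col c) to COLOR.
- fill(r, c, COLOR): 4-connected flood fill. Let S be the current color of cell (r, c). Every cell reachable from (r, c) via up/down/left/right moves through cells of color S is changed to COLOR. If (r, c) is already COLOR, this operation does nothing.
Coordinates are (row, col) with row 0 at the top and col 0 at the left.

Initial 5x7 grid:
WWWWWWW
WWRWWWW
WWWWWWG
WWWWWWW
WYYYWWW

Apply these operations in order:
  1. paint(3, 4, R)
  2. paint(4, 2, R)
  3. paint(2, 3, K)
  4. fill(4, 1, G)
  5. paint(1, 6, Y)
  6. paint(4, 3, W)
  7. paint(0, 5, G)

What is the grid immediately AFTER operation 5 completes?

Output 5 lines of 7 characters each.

After op 1 paint(3,4,R):
WWWWWWW
WWRWWWW
WWWWWWG
WWWWRWW
WYYYWWW
After op 2 paint(4,2,R):
WWWWWWW
WWRWWWW
WWWWWWG
WWWWRWW
WYRYWWW
After op 3 paint(2,3,K):
WWWWWWW
WWRWWWW
WWWKWWG
WWWWRWW
WYRYWWW
After op 4 fill(4,1,G) [1 cells changed]:
WWWWWWW
WWRWWWW
WWWKWWG
WWWWRWW
WGRYWWW
After op 5 paint(1,6,Y):
WWWWWWW
WWRWWWY
WWWKWWG
WWWWRWW
WGRYWWW

Answer: WWWWWWW
WWRWWWY
WWWKWWG
WWWWRWW
WGRYWWW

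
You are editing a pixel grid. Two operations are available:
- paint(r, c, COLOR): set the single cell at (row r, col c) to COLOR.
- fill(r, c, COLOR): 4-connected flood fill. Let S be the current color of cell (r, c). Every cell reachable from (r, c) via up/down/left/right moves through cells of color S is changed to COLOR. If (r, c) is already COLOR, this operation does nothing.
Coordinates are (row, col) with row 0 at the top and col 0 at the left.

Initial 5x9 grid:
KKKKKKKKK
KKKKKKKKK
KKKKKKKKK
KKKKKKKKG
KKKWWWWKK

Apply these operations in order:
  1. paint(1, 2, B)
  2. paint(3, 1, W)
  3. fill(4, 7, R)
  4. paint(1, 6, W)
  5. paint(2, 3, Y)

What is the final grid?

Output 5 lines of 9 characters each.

After op 1 paint(1,2,B):
KKKKKKKKK
KKBKKKKKK
KKKKKKKKK
KKKKKKKKG
KKKWWWWKK
After op 2 paint(3,1,W):
KKKKKKKKK
KKBKKKKKK
KKKKKKKKK
KWKKKKKKG
KKKWWWWKK
After op 3 fill(4,7,R) [38 cells changed]:
RRRRRRRRR
RRBRRRRRR
RRRRRRRRR
RWRRRRRRG
RRRWWWWRR
After op 4 paint(1,6,W):
RRRRRRRRR
RRBRRRWRR
RRRRRRRRR
RWRRRRRRG
RRRWWWWRR
After op 5 paint(2,3,Y):
RRRRRRRRR
RRBRRRWRR
RRRYRRRRR
RWRRRRRRG
RRRWWWWRR

Answer: RRRRRRRRR
RRBRRRWRR
RRRYRRRRR
RWRRRRRRG
RRRWWWWRR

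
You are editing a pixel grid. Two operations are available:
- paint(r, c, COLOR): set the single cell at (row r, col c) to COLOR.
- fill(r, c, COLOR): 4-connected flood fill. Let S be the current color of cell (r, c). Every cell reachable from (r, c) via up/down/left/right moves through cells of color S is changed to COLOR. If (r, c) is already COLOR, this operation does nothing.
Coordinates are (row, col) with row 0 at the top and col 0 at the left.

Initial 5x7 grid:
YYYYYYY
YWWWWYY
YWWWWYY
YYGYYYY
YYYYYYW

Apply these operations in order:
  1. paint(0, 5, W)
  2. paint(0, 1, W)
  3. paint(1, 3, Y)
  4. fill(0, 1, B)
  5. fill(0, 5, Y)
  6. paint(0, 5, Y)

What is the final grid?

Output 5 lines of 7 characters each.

After op 1 paint(0,5,W):
YYYYYWY
YWWWWYY
YWWWWYY
YYGYYYY
YYYYYYW
After op 2 paint(0,1,W):
YWYYYWY
YWWWWYY
YWWWWYY
YYGYYYY
YYYYYYW
After op 3 paint(1,3,Y):
YWYYYWY
YWWYWYY
YWWWWYY
YYGYYYY
YYYYYYW
After op 4 fill(0,1,B) [8 cells changed]:
YBYYYWY
YBBYBYY
YBBBBYY
YYGYYYY
YYYYYYW
After op 5 fill(0,5,Y) [1 cells changed]:
YBYYYYY
YBBYBYY
YBBBBYY
YYGYYYY
YYYYYYW
After op 6 paint(0,5,Y):
YBYYYYY
YBBYBYY
YBBBBYY
YYGYYYY
YYYYYYW

Answer: YBYYYYY
YBBYBYY
YBBBBYY
YYGYYYY
YYYYYYW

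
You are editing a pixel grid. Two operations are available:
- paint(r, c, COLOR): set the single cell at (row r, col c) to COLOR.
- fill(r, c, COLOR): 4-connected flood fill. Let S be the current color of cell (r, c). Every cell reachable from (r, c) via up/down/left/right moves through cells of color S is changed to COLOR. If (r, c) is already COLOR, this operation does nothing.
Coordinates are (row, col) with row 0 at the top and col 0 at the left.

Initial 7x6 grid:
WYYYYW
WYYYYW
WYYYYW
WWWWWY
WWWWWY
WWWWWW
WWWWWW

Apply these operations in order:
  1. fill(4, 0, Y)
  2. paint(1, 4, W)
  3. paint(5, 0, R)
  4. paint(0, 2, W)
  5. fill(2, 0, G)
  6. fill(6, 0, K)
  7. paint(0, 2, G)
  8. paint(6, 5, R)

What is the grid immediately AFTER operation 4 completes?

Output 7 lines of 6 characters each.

Answer: YYWYYW
YYYYWW
YYYYYW
YYYYYY
YYYYYY
RYYYYY
YYYYYY

Derivation:
After op 1 fill(4,0,Y) [25 cells changed]:
YYYYYW
YYYYYW
YYYYYW
YYYYYY
YYYYYY
YYYYYY
YYYYYY
After op 2 paint(1,4,W):
YYYYYW
YYYYWW
YYYYYW
YYYYYY
YYYYYY
YYYYYY
YYYYYY
After op 3 paint(5,0,R):
YYYYYW
YYYYWW
YYYYYW
YYYYYY
YYYYYY
RYYYYY
YYYYYY
After op 4 paint(0,2,W):
YYWYYW
YYYYWW
YYYYYW
YYYYYY
YYYYYY
RYYYYY
YYYYYY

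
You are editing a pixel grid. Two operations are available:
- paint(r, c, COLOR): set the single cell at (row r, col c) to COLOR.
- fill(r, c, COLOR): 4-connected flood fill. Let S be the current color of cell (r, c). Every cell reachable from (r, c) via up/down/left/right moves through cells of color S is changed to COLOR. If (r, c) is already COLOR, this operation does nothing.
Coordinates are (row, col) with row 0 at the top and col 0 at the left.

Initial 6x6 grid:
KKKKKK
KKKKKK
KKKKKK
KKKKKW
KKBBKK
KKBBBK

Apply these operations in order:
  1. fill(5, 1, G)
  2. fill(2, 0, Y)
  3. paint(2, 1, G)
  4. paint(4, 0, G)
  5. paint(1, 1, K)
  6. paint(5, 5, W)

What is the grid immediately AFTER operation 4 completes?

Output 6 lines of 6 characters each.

After op 1 fill(5,1,G) [30 cells changed]:
GGGGGG
GGGGGG
GGGGGG
GGGGGW
GGBBGG
GGBBBG
After op 2 fill(2,0,Y) [30 cells changed]:
YYYYYY
YYYYYY
YYYYYY
YYYYYW
YYBBYY
YYBBBY
After op 3 paint(2,1,G):
YYYYYY
YYYYYY
YGYYYY
YYYYYW
YYBBYY
YYBBBY
After op 4 paint(4,0,G):
YYYYYY
YYYYYY
YGYYYY
YYYYYW
GYBBYY
YYBBBY

Answer: YYYYYY
YYYYYY
YGYYYY
YYYYYW
GYBBYY
YYBBBY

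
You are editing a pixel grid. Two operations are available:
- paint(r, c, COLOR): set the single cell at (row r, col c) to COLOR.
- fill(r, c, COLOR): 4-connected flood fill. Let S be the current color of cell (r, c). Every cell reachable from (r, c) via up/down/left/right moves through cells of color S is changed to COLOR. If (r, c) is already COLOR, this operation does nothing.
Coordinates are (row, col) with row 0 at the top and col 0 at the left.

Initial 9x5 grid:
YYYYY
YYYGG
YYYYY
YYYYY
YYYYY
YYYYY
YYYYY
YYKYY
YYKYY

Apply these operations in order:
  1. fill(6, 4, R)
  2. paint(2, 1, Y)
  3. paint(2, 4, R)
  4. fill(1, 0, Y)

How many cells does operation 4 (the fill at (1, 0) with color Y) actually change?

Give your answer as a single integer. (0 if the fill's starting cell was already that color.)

Answer: 40

Derivation:
After op 1 fill(6,4,R) [41 cells changed]:
RRRRR
RRRGG
RRRRR
RRRRR
RRRRR
RRRRR
RRRRR
RRKRR
RRKRR
After op 2 paint(2,1,Y):
RRRRR
RRRGG
RYRRR
RRRRR
RRRRR
RRRRR
RRRRR
RRKRR
RRKRR
After op 3 paint(2,4,R):
RRRRR
RRRGG
RYRRR
RRRRR
RRRRR
RRRRR
RRRRR
RRKRR
RRKRR
After op 4 fill(1,0,Y) [40 cells changed]:
YYYYY
YYYGG
YYYYY
YYYYY
YYYYY
YYYYY
YYYYY
YYKYY
YYKYY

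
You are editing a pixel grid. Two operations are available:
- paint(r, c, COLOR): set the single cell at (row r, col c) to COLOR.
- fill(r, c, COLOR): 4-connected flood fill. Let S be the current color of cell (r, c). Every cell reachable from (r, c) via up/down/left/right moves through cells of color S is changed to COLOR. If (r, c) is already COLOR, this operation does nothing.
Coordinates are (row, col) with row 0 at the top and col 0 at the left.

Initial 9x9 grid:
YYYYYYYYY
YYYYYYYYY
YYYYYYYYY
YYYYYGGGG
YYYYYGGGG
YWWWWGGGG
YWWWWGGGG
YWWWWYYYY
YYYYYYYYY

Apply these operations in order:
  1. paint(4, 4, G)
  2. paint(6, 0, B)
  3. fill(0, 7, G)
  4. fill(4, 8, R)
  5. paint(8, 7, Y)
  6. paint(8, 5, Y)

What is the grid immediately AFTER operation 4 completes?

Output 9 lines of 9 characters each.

After op 1 paint(4,4,G):
YYYYYYYYY
YYYYYYYYY
YYYYYYYYY
YYYYYGGGG
YYYYGGGGG
YWWWWGGGG
YWWWWGGGG
YWWWWYYYY
YYYYYYYYY
After op 2 paint(6,0,B):
YYYYYYYYY
YYYYYYYYY
YYYYYYYYY
YYYYYGGGG
YYYYGGGGG
YWWWWGGGG
BWWWWGGGG
YWWWWYYYY
YYYYYYYYY
After op 3 fill(0,7,G) [37 cells changed]:
GGGGGGGGG
GGGGGGGGG
GGGGGGGGG
GGGGGGGGG
GGGGGGGGG
GWWWWGGGG
BWWWWGGGG
YWWWWYYYY
YYYYYYYYY
After op 4 fill(4,8,R) [54 cells changed]:
RRRRRRRRR
RRRRRRRRR
RRRRRRRRR
RRRRRRRRR
RRRRRRRRR
RWWWWRRRR
BWWWWRRRR
YWWWWYYYY
YYYYYYYYY

Answer: RRRRRRRRR
RRRRRRRRR
RRRRRRRRR
RRRRRRRRR
RRRRRRRRR
RWWWWRRRR
BWWWWRRRR
YWWWWYYYY
YYYYYYYYY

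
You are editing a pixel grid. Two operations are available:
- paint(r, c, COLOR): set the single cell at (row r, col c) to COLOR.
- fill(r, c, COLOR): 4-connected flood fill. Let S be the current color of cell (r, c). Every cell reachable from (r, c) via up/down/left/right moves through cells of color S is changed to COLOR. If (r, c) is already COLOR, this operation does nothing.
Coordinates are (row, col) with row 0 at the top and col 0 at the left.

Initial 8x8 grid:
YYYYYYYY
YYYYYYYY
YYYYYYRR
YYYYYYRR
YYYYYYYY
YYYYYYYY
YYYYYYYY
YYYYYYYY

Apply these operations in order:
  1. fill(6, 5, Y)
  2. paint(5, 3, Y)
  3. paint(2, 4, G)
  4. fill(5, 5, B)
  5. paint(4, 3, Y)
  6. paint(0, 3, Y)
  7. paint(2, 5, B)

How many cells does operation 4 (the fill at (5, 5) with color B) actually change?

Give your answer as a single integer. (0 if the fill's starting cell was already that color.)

After op 1 fill(6,5,Y) [0 cells changed]:
YYYYYYYY
YYYYYYYY
YYYYYYRR
YYYYYYRR
YYYYYYYY
YYYYYYYY
YYYYYYYY
YYYYYYYY
After op 2 paint(5,3,Y):
YYYYYYYY
YYYYYYYY
YYYYYYRR
YYYYYYRR
YYYYYYYY
YYYYYYYY
YYYYYYYY
YYYYYYYY
After op 3 paint(2,4,G):
YYYYYYYY
YYYYYYYY
YYYYGYRR
YYYYYYRR
YYYYYYYY
YYYYYYYY
YYYYYYYY
YYYYYYYY
After op 4 fill(5,5,B) [59 cells changed]:
BBBBBBBB
BBBBBBBB
BBBBGBRR
BBBBBBRR
BBBBBBBB
BBBBBBBB
BBBBBBBB
BBBBBBBB

Answer: 59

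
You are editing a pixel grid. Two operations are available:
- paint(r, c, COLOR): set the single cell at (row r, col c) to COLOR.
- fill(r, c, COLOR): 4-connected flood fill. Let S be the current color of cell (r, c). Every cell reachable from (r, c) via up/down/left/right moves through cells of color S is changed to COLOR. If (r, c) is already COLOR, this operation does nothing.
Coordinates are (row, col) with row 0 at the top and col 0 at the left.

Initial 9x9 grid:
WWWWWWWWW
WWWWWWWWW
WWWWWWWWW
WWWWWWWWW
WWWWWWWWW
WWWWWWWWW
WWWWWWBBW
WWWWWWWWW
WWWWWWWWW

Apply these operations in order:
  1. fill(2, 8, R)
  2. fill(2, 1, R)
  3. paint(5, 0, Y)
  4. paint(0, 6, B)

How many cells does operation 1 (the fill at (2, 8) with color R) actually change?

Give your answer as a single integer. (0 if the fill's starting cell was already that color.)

Answer: 79

Derivation:
After op 1 fill(2,8,R) [79 cells changed]:
RRRRRRRRR
RRRRRRRRR
RRRRRRRRR
RRRRRRRRR
RRRRRRRRR
RRRRRRRRR
RRRRRRBBR
RRRRRRRRR
RRRRRRRRR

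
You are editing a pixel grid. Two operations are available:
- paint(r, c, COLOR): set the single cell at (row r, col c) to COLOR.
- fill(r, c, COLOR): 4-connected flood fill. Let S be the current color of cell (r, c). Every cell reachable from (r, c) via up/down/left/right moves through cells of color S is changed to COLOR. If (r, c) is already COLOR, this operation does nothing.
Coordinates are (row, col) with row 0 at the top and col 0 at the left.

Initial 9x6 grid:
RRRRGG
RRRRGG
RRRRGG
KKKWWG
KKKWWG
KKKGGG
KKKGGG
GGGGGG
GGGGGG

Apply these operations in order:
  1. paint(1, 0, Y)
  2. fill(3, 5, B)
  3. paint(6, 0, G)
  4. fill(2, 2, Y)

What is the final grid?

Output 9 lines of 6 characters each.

After op 1 paint(1,0,Y):
RRRRGG
YRRRGG
RRRRGG
KKKWWG
KKKWWG
KKKGGG
KKKGGG
GGGGGG
GGGGGG
After op 2 fill(3,5,B) [26 cells changed]:
RRRRBB
YRRRBB
RRRRBB
KKKWWB
KKKWWB
KKKBBB
KKKBBB
BBBBBB
BBBBBB
After op 3 paint(6,0,G):
RRRRBB
YRRRBB
RRRRBB
KKKWWB
KKKWWB
KKKBBB
GKKBBB
BBBBBB
BBBBBB
After op 4 fill(2,2,Y) [11 cells changed]:
YYYYBB
YYYYBB
YYYYBB
KKKWWB
KKKWWB
KKKBBB
GKKBBB
BBBBBB
BBBBBB

Answer: YYYYBB
YYYYBB
YYYYBB
KKKWWB
KKKWWB
KKKBBB
GKKBBB
BBBBBB
BBBBBB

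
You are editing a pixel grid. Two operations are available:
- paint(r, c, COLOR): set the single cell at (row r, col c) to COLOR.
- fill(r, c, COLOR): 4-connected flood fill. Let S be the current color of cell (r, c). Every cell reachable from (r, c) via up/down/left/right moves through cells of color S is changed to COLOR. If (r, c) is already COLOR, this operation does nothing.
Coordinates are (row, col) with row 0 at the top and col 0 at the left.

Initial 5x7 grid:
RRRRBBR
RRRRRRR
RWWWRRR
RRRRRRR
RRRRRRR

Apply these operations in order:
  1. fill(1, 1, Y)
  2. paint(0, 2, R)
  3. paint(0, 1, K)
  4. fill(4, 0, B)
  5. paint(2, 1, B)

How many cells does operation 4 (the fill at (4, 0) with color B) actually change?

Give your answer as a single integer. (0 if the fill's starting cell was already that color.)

After op 1 fill(1,1,Y) [30 cells changed]:
YYYYBBY
YYYYYYY
YWWWYYY
YYYYYYY
YYYYYYY
After op 2 paint(0,2,R):
YYRYBBY
YYYYYYY
YWWWYYY
YYYYYYY
YYYYYYY
After op 3 paint(0,1,K):
YKRYBBY
YYYYYYY
YWWWYYY
YYYYYYY
YYYYYYY
After op 4 fill(4,0,B) [28 cells changed]:
BKRBBBB
BBBBBBB
BWWWBBB
BBBBBBB
BBBBBBB

Answer: 28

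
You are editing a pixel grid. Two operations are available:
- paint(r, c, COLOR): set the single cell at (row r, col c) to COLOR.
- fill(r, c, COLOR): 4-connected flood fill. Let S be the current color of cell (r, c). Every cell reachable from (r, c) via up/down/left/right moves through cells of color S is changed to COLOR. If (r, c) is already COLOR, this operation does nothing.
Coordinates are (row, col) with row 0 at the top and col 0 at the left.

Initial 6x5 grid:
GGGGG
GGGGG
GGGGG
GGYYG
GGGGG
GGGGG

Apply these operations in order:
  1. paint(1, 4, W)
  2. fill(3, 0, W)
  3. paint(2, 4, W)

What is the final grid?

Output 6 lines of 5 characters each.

After op 1 paint(1,4,W):
GGGGG
GGGGW
GGGGG
GGYYG
GGGGG
GGGGG
After op 2 fill(3,0,W) [27 cells changed]:
WWWWW
WWWWW
WWWWW
WWYYW
WWWWW
WWWWW
After op 3 paint(2,4,W):
WWWWW
WWWWW
WWWWW
WWYYW
WWWWW
WWWWW

Answer: WWWWW
WWWWW
WWWWW
WWYYW
WWWWW
WWWWW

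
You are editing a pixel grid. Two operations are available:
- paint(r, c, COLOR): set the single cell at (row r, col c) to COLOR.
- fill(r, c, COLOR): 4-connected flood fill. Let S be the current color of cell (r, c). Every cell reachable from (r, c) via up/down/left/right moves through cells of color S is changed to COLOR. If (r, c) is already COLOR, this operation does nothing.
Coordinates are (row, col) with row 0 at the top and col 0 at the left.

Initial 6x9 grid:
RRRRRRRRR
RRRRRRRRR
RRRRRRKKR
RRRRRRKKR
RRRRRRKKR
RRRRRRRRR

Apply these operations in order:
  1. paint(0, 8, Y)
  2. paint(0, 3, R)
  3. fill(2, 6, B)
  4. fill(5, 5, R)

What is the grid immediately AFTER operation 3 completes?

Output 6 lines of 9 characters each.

Answer: RRRRRRRRY
RRRRRRRRR
RRRRRRBBR
RRRRRRBBR
RRRRRRBBR
RRRRRRRRR

Derivation:
After op 1 paint(0,8,Y):
RRRRRRRRY
RRRRRRRRR
RRRRRRKKR
RRRRRRKKR
RRRRRRKKR
RRRRRRRRR
After op 2 paint(0,3,R):
RRRRRRRRY
RRRRRRRRR
RRRRRRKKR
RRRRRRKKR
RRRRRRKKR
RRRRRRRRR
After op 3 fill(2,6,B) [6 cells changed]:
RRRRRRRRY
RRRRRRRRR
RRRRRRBBR
RRRRRRBBR
RRRRRRBBR
RRRRRRRRR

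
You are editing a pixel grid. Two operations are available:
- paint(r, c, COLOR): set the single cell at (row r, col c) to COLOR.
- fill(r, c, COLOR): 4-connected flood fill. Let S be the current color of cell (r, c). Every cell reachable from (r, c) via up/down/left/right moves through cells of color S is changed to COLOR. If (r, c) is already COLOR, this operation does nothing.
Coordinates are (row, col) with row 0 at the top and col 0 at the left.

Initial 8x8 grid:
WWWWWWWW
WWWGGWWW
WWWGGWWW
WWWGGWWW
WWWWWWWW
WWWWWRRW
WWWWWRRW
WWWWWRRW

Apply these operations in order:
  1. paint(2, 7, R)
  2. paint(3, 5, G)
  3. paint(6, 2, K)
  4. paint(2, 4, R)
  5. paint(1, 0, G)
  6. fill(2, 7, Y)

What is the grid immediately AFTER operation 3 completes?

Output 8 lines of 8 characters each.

Answer: WWWWWWWW
WWWGGWWW
WWWGGWWR
WWWGGGWW
WWWWWWWW
WWWWWRRW
WWKWWRRW
WWWWWRRW

Derivation:
After op 1 paint(2,7,R):
WWWWWWWW
WWWGGWWW
WWWGGWWR
WWWGGWWW
WWWWWWWW
WWWWWRRW
WWWWWRRW
WWWWWRRW
After op 2 paint(3,5,G):
WWWWWWWW
WWWGGWWW
WWWGGWWR
WWWGGGWW
WWWWWWWW
WWWWWRRW
WWWWWRRW
WWWWWRRW
After op 3 paint(6,2,K):
WWWWWWWW
WWWGGWWW
WWWGGWWR
WWWGGGWW
WWWWWWWW
WWWWWRRW
WWKWWRRW
WWWWWRRW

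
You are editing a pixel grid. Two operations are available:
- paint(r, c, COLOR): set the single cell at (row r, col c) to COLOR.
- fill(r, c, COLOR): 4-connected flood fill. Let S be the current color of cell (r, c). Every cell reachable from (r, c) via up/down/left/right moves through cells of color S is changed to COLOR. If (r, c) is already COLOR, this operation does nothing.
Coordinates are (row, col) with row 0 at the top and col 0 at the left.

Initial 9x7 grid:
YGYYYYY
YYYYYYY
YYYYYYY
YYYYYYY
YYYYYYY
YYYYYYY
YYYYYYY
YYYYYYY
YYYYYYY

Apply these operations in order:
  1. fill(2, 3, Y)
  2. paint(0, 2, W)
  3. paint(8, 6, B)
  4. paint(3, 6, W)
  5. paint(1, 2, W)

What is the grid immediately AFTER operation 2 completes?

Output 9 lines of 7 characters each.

Answer: YGWYYYY
YYYYYYY
YYYYYYY
YYYYYYY
YYYYYYY
YYYYYYY
YYYYYYY
YYYYYYY
YYYYYYY

Derivation:
After op 1 fill(2,3,Y) [0 cells changed]:
YGYYYYY
YYYYYYY
YYYYYYY
YYYYYYY
YYYYYYY
YYYYYYY
YYYYYYY
YYYYYYY
YYYYYYY
After op 2 paint(0,2,W):
YGWYYYY
YYYYYYY
YYYYYYY
YYYYYYY
YYYYYYY
YYYYYYY
YYYYYYY
YYYYYYY
YYYYYYY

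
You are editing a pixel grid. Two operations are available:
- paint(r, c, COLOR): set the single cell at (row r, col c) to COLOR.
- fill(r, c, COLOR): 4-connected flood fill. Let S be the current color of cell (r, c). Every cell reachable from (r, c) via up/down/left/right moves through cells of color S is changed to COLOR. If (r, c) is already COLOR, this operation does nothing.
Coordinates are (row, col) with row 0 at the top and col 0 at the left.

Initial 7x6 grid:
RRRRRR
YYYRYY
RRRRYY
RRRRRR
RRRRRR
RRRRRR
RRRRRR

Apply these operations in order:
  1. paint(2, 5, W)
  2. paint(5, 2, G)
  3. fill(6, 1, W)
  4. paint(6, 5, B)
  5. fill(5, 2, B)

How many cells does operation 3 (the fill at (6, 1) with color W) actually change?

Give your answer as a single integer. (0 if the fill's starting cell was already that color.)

After op 1 paint(2,5,W):
RRRRRR
YYYRYY
RRRRYW
RRRRRR
RRRRRR
RRRRRR
RRRRRR
After op 2 paint(5,2,G):
RRRRRR
YYYRYY
RRRRYW
RRRRRR
RRRRRR
RRGRRR
RRRRRR
After op 3 fill(6,1,W) [34 cells changed]:
WWWWWW
YYYWYY
WWWWYW
WWWWWW
WWWWWW
WWGWWW
WWWWWW

Answer: 34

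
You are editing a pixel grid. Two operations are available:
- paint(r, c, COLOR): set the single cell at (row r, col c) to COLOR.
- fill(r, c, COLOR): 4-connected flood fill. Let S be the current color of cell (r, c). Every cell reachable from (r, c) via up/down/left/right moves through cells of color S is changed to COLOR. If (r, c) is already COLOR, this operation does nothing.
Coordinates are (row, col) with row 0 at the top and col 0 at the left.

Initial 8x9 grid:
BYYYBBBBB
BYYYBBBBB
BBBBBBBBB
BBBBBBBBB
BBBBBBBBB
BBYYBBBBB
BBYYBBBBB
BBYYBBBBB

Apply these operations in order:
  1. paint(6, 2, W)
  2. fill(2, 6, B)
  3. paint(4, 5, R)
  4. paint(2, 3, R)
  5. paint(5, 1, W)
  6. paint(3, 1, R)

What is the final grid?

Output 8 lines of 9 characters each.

After op 1 paint(6,2,W):
BYYYBBBBB
BYYYBBBBB
BBBBBBBBB
BBBBBBBBB
BBBBBBBBB
BBYYBBBBB
BBWYBBBBB
BBYYBBBBB
After op 2 fill(2,6,B) [0 cells changed]:
BYYYBBBBB
BYYYBBBBB
BBBBBBBBB
BBBBBBBBB
BBBBBBBBB
BBYYBBBBB
BBWYBBBBB
BBYYBBBBB
After op 3 paint(4,5,R):
BYYYBBBBB
BYYYBBBBB
BBBBBBBBB
BBBBBBBBB
BBBBBRBBB
BBYYBBBBB
BBWYBBBBB
BBYYBBBBB
After op 4 paint(2,3,R):
BYYYBBBBB
BYYYBBBBB
BBBRBBBBB
BBBBBBBBB
BBBBBRBBB
BBYYBBBBB
BBWYBBBBB
BBYYBBBBB
After op 5 paint(5,1,W):
BYYYBBBBB
BYYYBBBBB
BBBRBBBBB
BBBBBBBBB
BBBBBRBBB
BWYYBBBBB
BBWYBBBBB
BBYYBBBBB
After op 6 paint(3,1,R):
BYYYBBBBB
BYYYBBBBB
BBBRBBBBB
BRBBBBBBB
BBBBBRBBB
BWYYBBBBB
BBWYBBBBB
BBYYBBBBB

Answer: BYYYBBBBB
BYYYBBBBB
BBBRBBBBB
BRBBBBBBB
BBBBBRBBB
BWYYBBBBB
BBWYBBBBB
BBYYBBBBB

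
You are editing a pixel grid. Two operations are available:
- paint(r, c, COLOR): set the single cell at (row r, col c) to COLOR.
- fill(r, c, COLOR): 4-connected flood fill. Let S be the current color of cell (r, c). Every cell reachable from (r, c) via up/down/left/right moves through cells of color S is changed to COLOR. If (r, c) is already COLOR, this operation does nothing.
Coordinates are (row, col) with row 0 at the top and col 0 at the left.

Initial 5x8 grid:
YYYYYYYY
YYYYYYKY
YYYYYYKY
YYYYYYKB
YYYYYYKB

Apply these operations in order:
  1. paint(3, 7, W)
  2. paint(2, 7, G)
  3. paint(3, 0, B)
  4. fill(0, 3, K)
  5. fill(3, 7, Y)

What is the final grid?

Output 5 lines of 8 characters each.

Answer: KKKKKKKK
KKKKKKKK
KKKKKKKG
BKKKKKKY
KKKKKKKB

Derivation:
After op 1 paint(3,7,W):
YYYYYYYY
YYYYYYKY
YYYYYYKY
YYYYYYKW
YYYYYYKB
After op 2 paint(2,7,G):
YYYYYYYY
YYYYYYKY
YYYYYYKG
YYYYYYKW
YYYYYYKB
After op 3 paint(3,0,B):
YYYYYYYY
YYYYYYKY
YYYYYYKG
BYYYYYKW
YYYYYYKB
After op 4 fill(0,3,K) [32 cells changed]:
KKKKKKKK
KKKKKKKK
KKKKKKKG
BKKKKKKW
KKKKKKKB
After op 5 fill(3,7,Y) [1 cells changed]:
KKKKKKKK
KKKKKKKK
KKKKKKKG
BKKKKKKY
KKKKKKKB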